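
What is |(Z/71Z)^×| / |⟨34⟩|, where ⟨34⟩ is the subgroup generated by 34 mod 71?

5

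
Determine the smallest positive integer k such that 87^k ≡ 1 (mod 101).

5

ord(87) | φ(101) = 101 − 1 = 100 = 2^2 · 5^2.
Divisors of 100: 1, 2, 4, 5, 10, 20, 25, 50, 100.
Check 87^d mod 101 for each divisor in increasing order:
87^1 ≡ 87
87^2 ≡ 95
87^4 ≡ 36
87^5 ≡ 1
Hence ord(87) = 5.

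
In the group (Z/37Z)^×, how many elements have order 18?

φ(37) = 37 − 1 = 36 = 2^2 · 3^2.
In a cyclic group of order 36, there are φ(d) elements of order d for each divisor d of 36, and zero for non-divisors.
18 = 2 · 3^2 divides 36, and φ(18) = 6.

6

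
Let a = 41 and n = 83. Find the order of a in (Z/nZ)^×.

By Lagrange's theorem, ord_83(41) divides φ(83) = 83 − 1 = 82 = 2 · 41.
Divisors of 82: 1, 2, 41, 82.
Compute 41^d (mod 83) for the divisors d until we hit 1:
41^1 ≡ 41 (mod 83)
41^2 ≡ 21 (mod 83)
41^41 ≡ 1 (mod 83) ✓
So ord_83(41) = 41.

41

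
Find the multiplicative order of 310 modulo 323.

By Lagrange's theorem, ord_323(310) divides φ(323) = φ(17·19) = (17−1)·(19−1) = 16·18 = 288 = 2^5 · 3^2.
Divisors of 288: 1, 2, 3, 4, 6, 8, 9, 12, 16, 18, 24, 32, 36, 48, 72, 96, 144, 288.
Evaluate successive powers at the divisors of 288:
310^1 ≡ 310 (mod 323)
310^2 ≡ 169 (mod 323)
310^3 ≡ 64 (mod 323)
310^4 ≡ 137 (mod 323)
310^6 ≡ 220 (mod 323)
310^8 ≡ 35 (mod 323)
310^9 ≡ 191 (mod 323)
310^12 ≡ 273 (mod 323)
310^16 ≡ 256 (mod 323)
310^18 ≡ 305 (mod 323)
310^24 ≡ 239 (mod 323)
310^32 ≡ 290 (mod 323)
310^36 ≡ 1 (mod 323) ✓
Hence ord(310) = 36.

36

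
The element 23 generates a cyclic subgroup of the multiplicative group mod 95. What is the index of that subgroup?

By Lagrange's theorem, ord_95(23) divides φ(95) = φ(5·19) = (5−1)·(19−1) = 4·18 = 72 = 2^3 · 3^2.
Divisors of 72: 1, 2, 3, 4, 6, 8, 9, 12, 18, 24, 36, 72.
Evaluate successive powers at the divisors of 72:
23^1 ≡ 23 (mod 95)
23^2 ≡ 54 (mod 95)
23^3 ≡ 7 (mod 95)
23^4 ≡ 66 (mod 95)
23^6 ≡ 49 (mod 95)
23^8 ≡ 81 (mod 95)
23^9 ≡ 58 (mod 95)
23^12 ≡ 26 (mod 95)
23^18 ≡ 39 (mod 95)
23^24 ≡ 11 (mod 95)
23^36 ≡ 1 (mod 95) ✓
So ord_95(23) = 36, hence |⟨23⟩| = 36.
Index = |(Z/95Z)^×| / |⟨23⟩| = 72 / 36 = 2.

2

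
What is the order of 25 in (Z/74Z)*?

18

Since 25 ∈ (Z/74Z)^×, its order divides φ(74) = φ(2)·φ(37) = 1·36 = 36 = 2^2 · 3^2.
Divisors of 36: 1, 2, 3, 4, 6, 9, 12, 18, 36.
Test each divisor d:
25^1 ≡ 25 (mod 74)
25^2 ≡ 33 (mod 74)
25^3 ≡ 11 (mod 74)
25^4 ≡ 53 (mod 74)
25^6 ≡ 47 (mod 74)
25^9 ≡ 73 (mod 74)
25^12 ≡ 63 (mod 74)
25^18 ≡ 1 (mod 74) ✓
So ord_74(25) = 18.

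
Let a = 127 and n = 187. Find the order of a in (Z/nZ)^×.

ord(127) | φ(187) = φ(11·17) = (11−1)·(17−1) = 10·16 = 160 = 2^5 · 5.
Divisors of 160: 1, 2, 4, 5, 8, 10, 16, 20, 32, 40, 80, 160.
Test each divisor d:
127^1 ≡ 127
127^2 ≡ 47
127^4 ≡ 152
127^5 ≡ 43
127^8 ≡ 103
127^10 ≡ 166
127^16 ≡ 137
127^20 ≡ 67
127^32 ≡ 69
127^40 ≡ 1
The smallest such exponent is 40, so the order of 127 is 40.

40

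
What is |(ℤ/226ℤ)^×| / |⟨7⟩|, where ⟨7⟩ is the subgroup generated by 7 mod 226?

8

Since 7 ∈ (Z/226Z)^×, its order divides φ(226) = φ(2)·φ(113) = 1·112 = 112 = 2^4 · 7.
Divisors of 112: 1, 2, 4, 7, 8, 14, 16, 28, 56, 112.
Test each divisor d:
7^1 ≡ 7
7^2 ≡ 49
7^4 ≡ 141
7^7 ≡ 225
7^8 ≡ 219
7^14 ≡ 1
The order of 7 is 14, so the subgroup it generates has 14 elements.
Index = |(Z/226Z)^×| / |⟨7⟩| = 112 / 14 = 8.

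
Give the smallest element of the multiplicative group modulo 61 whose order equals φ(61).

φ(61) = 61 − 1 = 60 = 2^2 · 3 · 5.
Test candidates g = 2, 3, … against the prime factors q ∈ {2, 3, 5} of φ(61): g is a generator iff g^(60/q) ≢ 1 for every such q.
g = 2: 2^30 ≡ 60; 2^20 ≡ 47; 2^12 ≡ 9 — none is 1, so 2 is a primitive root.
The smallest primitive root modulo 61 is 2.

2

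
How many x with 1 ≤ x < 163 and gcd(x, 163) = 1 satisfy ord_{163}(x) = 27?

18

φ(163) = 163 − 1 = 162 = 2 · 3^4.
(Z/163Z)^× is cyclic (|G| = 162); a cyclic group of order m has exactly φ(d) elements of each order d | m, and none otherwise.
27 = 3^3 divides 162, and φ(27) = 18.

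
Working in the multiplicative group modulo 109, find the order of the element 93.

ord(93) | φ(109) = 109 − 1 = 108 = 2^2 · 3^3.
Divisors of 108: 1, 2, 3, 4, 6, 9, 12, 18, 27, 36, 54, 108.
Test each divisor d:
93^1 ≡ 93
93^2 ≡ 38
93^3 ≡ 46
93^4 ≡ 27
93^6 ≡ 45
93^9 ≡ 108
93^12 ≡ 63
93^18 ≡ 1
The smallest such exponent is 18, so the order of 93 is 18.

18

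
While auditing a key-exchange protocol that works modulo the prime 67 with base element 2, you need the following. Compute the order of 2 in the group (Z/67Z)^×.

66

ord(2) | φ(67) = 67 − 1 = 66 = 2 · 3 · 11.
Divisors of 66: 1, 2, 3, 6, 11, 22, 33, 66.
Compute 2^d (mod 67) for the divisors d until we hit 1:
2^1 ≡ 2
2^2 ≡ 4
2^3 ≡ 8
2^6 ≡ 64
2^11 ≡ 38
2^22 ≡ 37
2^33 ≡ 66
2^66 ≡ 1
Therefore the multiplicative order of 2 modulo 67 is 66.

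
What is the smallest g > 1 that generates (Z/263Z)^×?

5

φ(263) = 263 − 1 = 262 = 2 · 131.
Test candidates g = 2, 3, … against the prime factors q ∈ {2, 131} of φ(263): g is a generator iff g^(262/q) ≢ 1 for every such q.
g = 2: 2^131 ≡ 1 — hits 1, so not a primitive root.
g = 3: 3^131 ≡ 1 — hits 1, so not a primitive root.
g = 4: 4^131 ≡ 1 — hits 1, so not a primitive root.
g = 5: 5^131 ≡ 262; 5^2 ≡ 25 — none is 1, so 5 is a primitive root.
Hence the least primitive root of 263 is 5.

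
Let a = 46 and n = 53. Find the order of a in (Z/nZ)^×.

By Lagrange's theorem, ord_53(46) divides φ(53) = 53 − 1 = 52 = 2^2 · 13.
Divisors of 52: 1, 2, 4, 13, 26, 52.
Compute 46^d (mod 53) for the divisors d until we hit 1:
46^1 ≡ 46 (mod 53)
46^2 ≡ 49 (mod 53)
46^4 ≡ 16 (mod 53)
46^13 ≡ 1 (mod 53) ✓
Hence ord(46) = 13.

13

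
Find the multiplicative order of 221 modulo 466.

8

ord(221) | φ(466) = φ(2)·φ(233) = 1·232 = 232 = 2^3 · 29.
Divisors of 232: 1, 2, 4, 8, 29, 58, 116, 232.
Test each divisor d:
221^1 ≡ 221 (mod 466)
221^2 ≡ 377 (mod 466)
221^4 ≡ 465 (mod 466)
221^8 ≡ 1 (mod 466) ✓
The smallest such exponent is 8, so the order of 221 is 8.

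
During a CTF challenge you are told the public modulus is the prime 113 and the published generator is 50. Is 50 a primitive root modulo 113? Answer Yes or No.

No

φ(113) = 113 − 1 = 112 = 2^4 · 7.
Test 50^(112/q) mod 113 for each prime factor q of 112:
50^56 ≡ 1 (mod 113)  [q = 2: ≡ 1 ✗]
50^16 ≡ 16 (mod 113)  [q = 7: ≢ 1 ✓]
50^56 ≡ 1 shows ord(50) | 56, strictly less than φ(113); not a primitive root.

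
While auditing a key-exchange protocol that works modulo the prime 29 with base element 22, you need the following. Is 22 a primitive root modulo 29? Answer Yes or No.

φ(29) = 29 − 1 = 28 = 2^2 · 7.
An element g generates (Z/29Z)^× iff g^(28/q) ≢ 1 (mod 29) for each prime q ∈ {2, 7}.
22^14 ≡ 1 (mod 29)  [q = 2: ≡ 1 ✗]
22^4 ≡ 23 (mod 29)  [q = 7: ≢ 1 ✓]
22^14 ≡ 1 shows ord(22) | 14, strictly less than φ(29); not a primitive root.

No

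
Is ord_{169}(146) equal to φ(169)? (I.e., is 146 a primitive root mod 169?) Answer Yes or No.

No

φ(169) = φ(13^2) = 13·(13−1) = 156 = 2^2 · 3 · 13.
146 is a primitive root mod 169 iff 146^(φ(169)/q) ≢ 1 for every prime q | φ(169), i.e. q ∈ {2, 3, 13}.
146^78 ≡ 1 (mod 169)  [q = 2: ≡ 1 ✗]
146^52 ≡ 146 (mod 169)  [q = 3: ≢ 1 ✓]
146^12 ≡ 1 (mod 169)  [q = 13: ≡ 1 ✗]
146^78 ≡ 1 shows ord(146) | 78, strictly less than φ(169); not a primitive root.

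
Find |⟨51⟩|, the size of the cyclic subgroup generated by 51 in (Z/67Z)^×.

66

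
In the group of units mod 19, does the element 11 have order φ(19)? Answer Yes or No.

No

φ(19) = 19 − 1 = 18 = 2 · 3^2.
Test 11^(18/q) mod 19 for each prime factor q of 18:
11^9 ≡ 1 (mod 19)  [q = 2: ≡ 1 ✗]
11^6 ≡ 1 (mod 19)  [q = 3: ≡ 1 ✗]
11^9 ≡ 1 shows ord(11) | 9, strictly less than φ(19); not a primitive root.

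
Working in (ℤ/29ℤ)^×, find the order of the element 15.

28

The order of 15 must divide φ(29) = 29 − 1 = 28 = 2^2 · 7.
Divisors of 28: 1, 2, 4, 7, 14, 28.
Check 15^d mod 29 for each divisor in increasing order:
15^1 ≡ 15
15^2 ≡ 22
15^4 ≡ 20
15^7 ≡ 17
15^14 ≡ 28
15^28 ≡ 1
The smallest such exponent is 28, so the order of 15 is 28.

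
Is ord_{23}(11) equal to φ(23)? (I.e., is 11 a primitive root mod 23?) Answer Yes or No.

φ(23) = 23 − 1 = 22 = 2 · 11.
An element g generates (Z/23Z)^× iff g^(22/q) ≢ 1 (mod 23) for each prime q ∈ {2, 11}.
11^11 ≡ 22 (mod 23)  [q = 2: ≢ 1 ✓]
11^2 ≡ 6 (mod 23)  [q = 11: ≢ 1 ✓]
None equal 1, so ord_23(11) = 22: 11 is a primitive root.

Yes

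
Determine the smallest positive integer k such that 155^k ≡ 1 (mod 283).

ord(155) | φ(283) = 283 − 1 = 282 = 2 · 3 · 47.
Divisors of 282: 1, 2, 3, 6, 47, 94, 141, 282.
Check 155^d mod 283 for each divisor in increasing order:
155^1 ≡ 155 (mod 283)
155^2 ≡ 253 (mod 283)
155^3 ≡ 161 (mod 283)
155^6 ≡ 168 (mod 283)
155^47 ≡ 1 (mod 283) ✓
Therefore the multiplicative order of 155 modulo 283 is 47.

47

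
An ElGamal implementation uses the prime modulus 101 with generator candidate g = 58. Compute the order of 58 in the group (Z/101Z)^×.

25

By Lagrange's theorem, ord_101(58) divides φ(101) = 101 − 1 = 100 = 2^2 · 5^2.
Divisors of 100: 1, 2, 4, 5, 10, 20, 25, 50, 100.
Compute 58^d (mod 101) for the divisors d until we hit 1:
58^1 ≡ 58
58^2 ≡ 31
58^4 ≡ 52
58^5 ≡ 87
58^10 ≡ 95
58^20 ≡ 36
58^25 ≡ 1
So ord_101(58) = 25.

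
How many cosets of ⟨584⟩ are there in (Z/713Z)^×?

10

Since 584 ∈ (Z/713Z)^×, its order divides φ(713) = φ(23·31) = (23−1)·(31−1) = 22·30 = 660 = 2^2 · 3 · 5 · 11.
Divisors of 660: 1, 2, 3, 4, 5, 6, 10, 11, 12, 15, 20, 22, 30, 33, 44, 55, 60, 66, 110, 132, 165, 220, 330, 660.
Check 584^d mod 713 for each divisor in increasing order:
584^1 ≡ 584 (mod 713)
584^2 ≡ 242 (mod 713)
584^3 ≡ 154 (mod 713)
584^4 ≡ 98 (mod 713)
584^5 ≡ 192 (mod 713)
584^6 ≡ 187 (mod 713)
584^10 ≡ 501 (mod 713)
584^11 ≡ 254 (mod 713)
584^12 ≡ 32 (mod 713)
584^15 ≡ 650 (mod 713)
584^20 ≡ 25 (mod 713)
584^22 ≡ 346 (mod 713)
584^30 ≡ 404 (mod 713)
584^33 ≡ 185 (mod 713)
584^44 ≡ 645 (mod 713)
584^55 ≡ 553 (mod 713)
584^60 ≡ 652 (mod 713)
584^66 ≡ 1 (mod 713) ✓
Thus |⟨584⟩| = ord(584) = 66.
[(Z/713Z)^× : ⟨584⟩] = 660/66 = 10.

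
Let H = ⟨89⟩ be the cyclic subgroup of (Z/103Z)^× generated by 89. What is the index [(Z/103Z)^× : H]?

3

Since 89 ∈ (Z/103Z)^×, its order divides φ(103) = 103 − 1 = 102 = 2 · 3 · 17.
Divisors of 102: 1, 2, 3, 6, 17, 34, 51, 102.
Check 89^d mod 103 for each divisor in increasing order:
89^1 ≡ 89 (mod 103)
89^2 ≡ 93 (mod 103)
89^3 ≡ 37 (mod 103)
89^6 ≡ 30 (mod 103)
89^17 ≡ 102 (mod 103)
89^34 ≡ 1 (mod 103) ✓
The order of 89 is 34, so the subgroup it generates has 34 elements.
The index is φ(103) / ord(89) = 102 / 34 = 3.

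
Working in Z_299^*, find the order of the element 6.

132

By Lagrange's theorem, ord_299(6) divides φ(299) = φ(13·23) = (13−1)·(23−1) = 12·22 = 264 = 2^3 · 3 · 11.
Divisors of 264: 1, 2, 3, 4, 6, 8, 11, 12, 22, 24, 33, 44, 66, 88, 132, 264.
Check 6^d mod 299 for each divisor in increasing order:
6^1 ≡ 6
6^2 ≡ 36
6^3 ≡ 216
6^4 ≡ 100
6^6 ≡ 12
6^8 ≡ 133
6^11 ≡ 24
6^12 ≡ 144
6^22 ≡ 277
6^24 ≡ 105
6^33 ≡ 70
6^44 ≡ 185
6^66 ≡ 116
6^88 ≡ 139
6^132 ≡ 1
The smallest such exponent is 132, so the order of 6 is 132.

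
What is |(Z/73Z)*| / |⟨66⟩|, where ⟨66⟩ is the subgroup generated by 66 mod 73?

3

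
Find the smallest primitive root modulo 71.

φ(71) = 71 − 1 = 70 = 2 · 5 · 7.
Test candidates g = 2, 3, … against the prime factors q ∈ {2, 5, 7} of φ(71): g is a generator iff g^(70/q) ≢ 1 for every such q.
g = 2: 2^35 ≡ 1 — hits 1, so not a primitive root.
g = 3: 3^35 ≡ 1 — hits 1, so not a primitive root.
g = 4: 4^35 ≡ 1 — hits 1, so not a primitive root.
g = 5: 5^35 ≡ 1 — hits 1, so not a primitive root.
g = 6: 6^35 ≡ 1 — hits 1, so not a primitive root.
g = 7: 7^35 ≡ 70; 7^14 ≡ 54; 7^10 ≡ 45 — none is 1, so 7 is a primitive root.
Hence the least primitive root of 71 is 7.

7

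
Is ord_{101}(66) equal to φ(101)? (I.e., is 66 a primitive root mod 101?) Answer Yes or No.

φ(101) = 101 − 1 = 100 = 2^2 · 5^2.
An element g generates (Z/101Z)^× iff g^(100/q) ≢ 1 (mod 101) for each prime q ∈ {2, 5}.
66^50 ≡ 100 (mod 101)  [q = 2: ≢ 1 ✓]
66^20 ≡ 87 (mod 101)  [q = 5: ≢ 1 ✓]
All checks pass, so 66 has order 100 and is a primitive root modulo 101.

Yes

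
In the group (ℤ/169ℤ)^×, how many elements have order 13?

12

φ(169) = φ(13^2) = 13·(13−1) = 156 = 2^2 · 3 · 13.
Since (Z/169Z)^× is cyclic of order 156, the number of elements of order d is φ(d) when d | 156 and 0 otherwise.
13 | 156, and φ(13) = 13 − 1 = 12.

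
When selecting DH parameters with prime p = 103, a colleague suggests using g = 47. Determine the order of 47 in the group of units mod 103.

By Lagrange's theorem, ord_103(47) divides φ(103) = 103 − 1 = 102 = 2 · 3 · 17.
Divisors of 102: 1, 2, 3, 6, 17, 34, 51, 102.
Check 47^d mod 103 for each divisor in increasing order:
47^1 ≡ 47
47^2 ≡ 46
47^3 ≡ 102
47^6 ≡ 1
The smallest such exponent is 6, so the order of 47 is 6.

6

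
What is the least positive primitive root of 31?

3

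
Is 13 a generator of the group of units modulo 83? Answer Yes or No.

Yes

φ(83) = 83 − 1 = 82 = 2 · 41.
13 is a primitive root mod 83 iff 13^(φ(83)/q) ≢ 1 for every prime q | φ(83), i.e. q ∈ {2, 41}.
13^41 ≡ 82 (mod 83)  [q = 2: ≢ 1 ✓]
13^2 ≡ 3 (mod 83)  [q = 41: ≢ 1 ✓]
None equal 1, so ord_83(13) = 82: 13 is a primitive root.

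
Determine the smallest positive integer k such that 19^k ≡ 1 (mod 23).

The order of 19 must divide φ(23) = 23 − 1 = 22 = 2 · 11.
Divisors of 22: 1, 2, 11, 22.
Evaluate successive powers at the divisors of 22:
19^1 ≡ 19
19^2 ≡ 16
19^11 ≡ 22
19^22 ≡ 1
So ord_23(19) = 22.

22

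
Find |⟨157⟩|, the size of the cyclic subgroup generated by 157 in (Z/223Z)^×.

74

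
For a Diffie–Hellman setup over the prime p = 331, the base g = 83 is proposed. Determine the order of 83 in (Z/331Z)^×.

By Lagrange's theorem, ord_331(83) divides φ(331) = 331 − 1 = 330 = 2 · 3 · 5 · 11.
Divisors of 330: 1, 2, 3, 5, 6, 10, 11, 15, 22, 30, 33, 55, 66, 110, 165, 330.
Evaluate successive powers at the divisors of 330:
83^1 ≡ 83 (mod 331)
83^2 ≡ 269 (mod 331)
83^3 ≡ 150 (mod 331)
83^5 ≡ 299 (mod 331)
83^6 ≡ 323 (mod 331)
83^10 ≡ 31 (mod 331)
83^11 ≡ 256 (mod 331)
83^15 ≡ 1 (mod 331) ✓
So ord_331(83) = 15.

15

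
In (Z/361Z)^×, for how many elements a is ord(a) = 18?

6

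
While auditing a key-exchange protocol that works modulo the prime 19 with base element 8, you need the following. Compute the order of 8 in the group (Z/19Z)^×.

Since 8 ∈ (Z/19Z)^×, its order divides φ(19) = 19 − 1 = 18 = 2 · 3^2.
Divisors of 18: 1, 2, 3, 6, 9, 18.
Check 8^d mod 19 for each divisor in increasing order:
8^1 ≡ 8 (mod 19)
8^2 ≡ 7 (mod 19)
8^3 ≡ 18 (mod 19)
8^6 ≡ 1 (mod 19) ✓
So ord_19(8) = 6.

6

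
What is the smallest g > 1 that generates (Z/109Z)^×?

φ(109) = 109 − 1 = 108 = 2^2 · 3^3.
g is a primitive root iff g^(108/q) ≢ 1 (mod 109) for each prime q ∈ {2, 3}.
g = 2: 2^54 ≡ 108; 2^36 ≡ 1 — hits 1, so not a primitive root.
g = 3: 3^54 ≡ 1 — hits 1, so not a primitive root.
g = 4: 4^54 ≡ 1 — hits 1, so not a primitive root.
g = 5: 5^54 ≡ 1 — hits 1, so not a primitive root.
g = 6: 6^54 ≡ 108; 6^36 ≡ 63 — none is 1, so 6 is a primitive root.
Hence the least primitive root of 109 is 6.

6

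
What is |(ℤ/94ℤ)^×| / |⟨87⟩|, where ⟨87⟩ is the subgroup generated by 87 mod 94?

By Lagrange's theorem, ord_94(87) divides φ(94) = φ(2)·φ(47) = 1·46 = 46 = 2 · 23.
Divisors of 46: 1, 2, 23, 46.
Compute 87^d (mod 94) for the divisors d until we hit 1:
87^1 ≡ 87 (mod 94)
87^2 ≡ 49 (mod 94)
87^23 ≡ 93 (mod 94)
87^46 ≡ 1 (mod 94) ✓
So ord_94(87) = 46, hence |⟨87⟩| = 46.
The index is φ(94) / ord(87) = 46 / 46 = 1.

1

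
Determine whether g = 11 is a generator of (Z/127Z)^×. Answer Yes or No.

No

φ(127) = 127 − 1 = 126 = 2 · 3^2 · 7.
11 is a primitive root mod 127 iff 11^(φ(127)/q) ≢ 1 for every prime q | φ(127), i.e. q ∈ {2, 3, 7}.
11^63 ≡ 1 (mod 127)  [q = 2: ≡ 1 ✗]
11^42 ≡ 19 (mod 127)  [q = 3: ≢ 1 ✓]
11^18 ≡ 8 (mod 127)  [q = 7: ≢ 1 ✓]
11^63 ≡ 1 shows ord(11) | 63, strictly less than φ(127); not a primitive root.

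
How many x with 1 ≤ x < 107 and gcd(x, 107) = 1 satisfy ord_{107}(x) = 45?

0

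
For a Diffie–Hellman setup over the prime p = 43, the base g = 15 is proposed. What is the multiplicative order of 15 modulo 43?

Since 15 ∈ (Z/43Z)^×, its order divides φ(43) = 43 − 1 = 42 = 2 · 3 · 7.
Divisors of 42: 1, 2, 3, 6, 7, 14, 21, 42.
Evaluate successive powers at the divisors of 42:
15^1 ≡ 15 (mod 43)
15^2 ≡ 10 (mod 43)
15^3 ≡ 21 (mod 43)
15^6 ≡ 11 (mod 43)
15^7 ≡ 36 (mod 43)
15^14 ≡ 6 (mod 43)
15^21 ≡ 1 (mod 43) ✓
The smallest such exponent is 21, so the order of 15 is 21.

21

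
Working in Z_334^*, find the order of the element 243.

Since 243 ∈ (Z/334Z)^×, its order divides φ(334) = φ(2)·φ(167) = 1·166 = 166 = 2 · 83.
Divisors of 166: 1, 2, 83, 166.
Compute 243^d (mod 334) for the divisors d until we hit 1:
243^1 ≡ 243 (mod 334)
243^2 ≡ 265 (mod 334)
243^83 ≡ 1 (mod 334) ✓
Hence ord(243) = 83.

83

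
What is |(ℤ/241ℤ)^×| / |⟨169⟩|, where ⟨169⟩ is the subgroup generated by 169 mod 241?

ord(169) | φ(241) = 241 − 1 = 240 = 2^4 · 3 · 5.
Divisors of 240: 1, 2, 3, 4, 5, 6, 8, 10, 12, 15, 16, 20, 24, 30, 40, 48, 60, 80, 120, 240.
Test each divisor d:
169^1 ≡ 169
169^2 ≡ 123
169^3 ≡ 61
169^4 ≡ 187
169^5 ≡ 32
169^6 ≡ 106
169^8 ≡ 24
169^10 ≡ 60
169^12 ≡ 150
169^15 ≡ 233
169^16 ≡ 94
169^20 ≡ 226
169^24 ≡ 87
169^30 ≡ 64
169^40 ≡ 225
169^48 ≡ 98
169^60 ≡ 240
169^80 ≡ 15
169^120 ≡ 1
So ord_241(169) = 120, hence |⟨169⟩| = 120.
Index = |(Z/241Z)^×| / |⟨169⟩| = 240 / 120 = 2.

2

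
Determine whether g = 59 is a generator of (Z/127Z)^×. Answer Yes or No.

No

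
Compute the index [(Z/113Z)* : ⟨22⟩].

The order of 22 must divide φ(113) = 113 − 1 = 112 = 2^4 · 7.
Divisors of 112: 1, 2, 4, 7, 8, 14, 16, 28, 56, 112.
Test each divisor d:
22^1 ≡ 22 (mod 113)
22^2 ≡ 32 (mod 113)
22^4 ≡ 7 (mod 113)
22^7 ≡ 69 (mod 113)
22^8 ≡ 49 (mod 113)
22^14 ≡ 15 (mod 113)
22^16 ≡ 28 (mod 113)
22^28 ≡ 112 (mod 113)
22^56 ≡ 1 (mod 113) ✓
The order of 22 is 56, so the subgroup it generates has 56 elements.
[(Z/113Z)^× : ⟨22⟩] = 112/56 = 2.

2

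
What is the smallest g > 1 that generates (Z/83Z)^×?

2

φ(83) = 83 − 1 = 82 = 2 · 41.
Test candidates g = 2, 3, … against the prime factors q ∈ {2, 41} of φ(83): g is a generator iff g^(82/q) ≢ 1 for every such q.
g = 2: 2^41 ≡ 82; 2^2 ≡ 4 — none is 1, so 2 is a primitive root.
The smallest primitive root modulo 83 is 2.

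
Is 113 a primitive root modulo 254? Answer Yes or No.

No

φ(254) = φ(2)·φ(127) = 1·126 = 126 = 2 · 3^2 · 7.
It suffices to check that the order of 113 is not a proper divisor of 126: compute 113^(126/q) for q ∈ {2, 3, 7}.
113^63 ≡ 1 (mod 254)  [q = 2: ≡ 1 ✗]
113^42 ≡ 107 (mod 254)  [q = 3: ≢ 1 ✓]
113^18 ≡ 135 (mod 254)  [q = 7: ≢ 1 ✓]
113^63 ≡ 1 shows ord(113) | 63, strictly less than φ(254); not a primitive root.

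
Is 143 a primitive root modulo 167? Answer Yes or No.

Yes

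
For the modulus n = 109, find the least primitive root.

φ(109) = 109 − 1 = 108 = 2^2 · 3^3.
g is a primitive root iff g^(108/q) ≢ 1 (mod 109) for each prime q ∈ {2, 3}.
g = 2: 2^54 ≡ 108; 2^36 ≡ 1 — hits 1, so not a primitive root.
g = 3: 3^54 ≡ 1 — hits 1, so not a primitive root.
g = 4: 4^54 ≡ 1 — hits 1, so not a primitive root.
g = 5: 5^54 ≡ 1 — hits 1, so not a primitive root.
g = 6: 6^54 ≡ 108; 6^36 ≡ 63 — none is 1, so 6 is a primitive root.
The smallest primitive root modulo 109 is 6.

6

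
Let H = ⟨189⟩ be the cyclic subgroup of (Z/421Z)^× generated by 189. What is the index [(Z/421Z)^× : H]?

ord(189) | φ(421) = 421 − 1 = 420 = 2^2 · 3 · 5 · 7.
Divisors of 420: 1, 2, 3, 4, 5, 6, 7, 10, 12, 14, 15, 20, 21, 28, 30, 35, 42, 60, 70, 84, 105, 140, 210, 420.
Test each divisor d:
189^1 ≡ 189
189^2 ≡ 357
189^3 ≡ 113
189^4 ≡ 307
189^5 ≡ 346
189^6 ≡ 139
189^7 ≡ 169
189^10 ≡ 152
189^12 ≡ 376
189^14 ≡ 354
189^15 ≡ 388
189^20 ≡ 370
189^21 ≡ 44
189^28 ≡ 279
189^30 ≡ 247
189^35 ≡ 420
189^42 ≡ 252
189^60 ≡ 385
189^70 ≡ 1
The order of 189 is 70, so the subgroup it generates has 70 elements.
[(Z/421Z)^× : ⟨189⟩] = 420/70 = 6.

6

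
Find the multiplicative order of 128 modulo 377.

By Lagrange's theorem, ord_377(128) divides φ(377) = φ(13·29) = (13−1)·(29−1) = 12·28 = 336 = 2^4 · 3 · 7.
Divisors of 336: 1, 2, 3, 4, 6, 7, 8, 12, 14, 16, 21, 24, 28, 42, 48, 56, 84, 112, 168, 336.
Evaluate successive powers at the divisors of 336:
128^1 ≡ 128
128^2 ≡ 173
128^3 ≡ 278
128^4 ≡ 146
128^6 ≡ 376
128^7 ≡ 249
128^8 ≡ 204
128^12 ≡ 1
Hence ord(128) = 12.

12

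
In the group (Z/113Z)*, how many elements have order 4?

2

φ(113) = 113 − 1 = 112 = 2^4 · 7.
Since (Z/113Z)^× is cyclic of order 112, the number of elements of order d is φ(d) when d | 112 and 0 otherwise.
4 = 2^2 divides 112, and φ(4) = 2.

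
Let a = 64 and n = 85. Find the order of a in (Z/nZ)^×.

4

ord(64) | φ(85) = φ(5·17) = (5−1)·(17−1) = 4·16 = 64 = 2^6.
Divisors of 64: 1, 2, 4, 8, 16, 32, 64.
Evaluate successive powers at the divisors of 64:
64^1 ≡ 64 (mod 85)
64^2 ≡ 16 (mod 85)
64^4 ≡ 1 (mod 85) ✓
The smallest such exponent is 4, so the order of 64 is 4.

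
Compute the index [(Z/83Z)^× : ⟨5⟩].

By Lagrange's theorem, ord_83(5) divides φ(83) = 83 − 1 = 82 = 2 · 41.
Divisors of 82: 1, 2, 41, 82.
Check 5^d mod 83 for each divisor in increasing order:
5^1 ≡ 5 (mod 83)
5^2 ≡ 25 (mod 83)
5^41 ≡ 82 (mod 83)
5^82 ≡ 1 (mod 83) ✓
Thus |⟨5⟩| = ord(5) = 82.
The index is φ(83) / ord(5) = 82 / 82 = 1.

1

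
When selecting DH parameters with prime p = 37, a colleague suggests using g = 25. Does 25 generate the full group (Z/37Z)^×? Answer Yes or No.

No

φ(37) = 37 − 1 = 36 = 2^2 · 3^2.
Test 25^(36/q) mod 37 for each prime factor q of 36:
25^18 ≡ 1 (mod 37)  [q = 2: ≡ 1 ✗]
25^12 ≡ 26 (mod 37)  [q = 3: ≢ 1 ✓]
25^18 ≡ 1 shows ord(25) | 18, strictly less than φ(37); not a primitive root.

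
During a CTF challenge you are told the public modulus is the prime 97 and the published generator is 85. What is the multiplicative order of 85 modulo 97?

The order of 85 must divide φ(97) = 97 − 1 = 96 = 2^5 · 3.
Divisors of 96: 1, 2, 3, 4, 6, 8, 12, 16, 24, 32, 48, 96.
Evaluate successive powers at the divisors of 96:
85^1 ≡ 85 (mod 97)
85^2 ≡ 47 (mod 97)
85^3 ≡ 18 (mod 97)
85^4 ≡ 75 (mod 97)
85^6 ≡ 33 (mod 97)
85^8 ≡ 96 (mod 97)
85^12 ≡ 22 (mod 97)
85^16 ≡ 1 (mod 97) ✓
So ord_97(85) = 16.

16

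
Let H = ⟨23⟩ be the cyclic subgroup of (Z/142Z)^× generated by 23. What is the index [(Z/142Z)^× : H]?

By Lagrange's theorem, ord_142(23) divides φ(142) = φ(2)·φ(71) = 1·70 = 70 = 2 · 5 · 7.
Divisors of 70: 1, 2, 5, 7, 10, 14, 35, 70.
Compute 23^d (mod 142) for the divisors d until we hit 1:
23^1 ≡ 23
23^2 ≡ 103
23^5 ≡ 51
23^7 ≡ 141
23^10 ≡ 45
23^14 ≡ 1
The order of 23 is 14, so the subgroup it generates has 14 elements.
The index is φ(142) / ord(23) = 70 / 14 = 5.

5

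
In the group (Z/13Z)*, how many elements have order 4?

φ(13) = 13 − 1 = 12 = 2^2 · 3.
In a cyclic group of order 12, there are φ(d) elements of order d for each divisor d of 12, and zero for non-divisors.
4 = 2^2 divides 12, and φ(4) = 2.

2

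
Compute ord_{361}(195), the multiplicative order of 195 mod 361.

171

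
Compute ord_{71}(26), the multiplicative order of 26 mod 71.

14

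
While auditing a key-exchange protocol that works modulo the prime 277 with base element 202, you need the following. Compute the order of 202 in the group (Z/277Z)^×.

69

ord(202) | φ(277) = 277 − 1 = 276 = 2^2 · 3 · 23.
Divisors of 276: 1, 2, 3, 4, 6, 12, 23, 46, 69, 92, 138, 276.
Evaluate successive powers at the divisors of 276:
202^1 ≡ 202 (mod 277)
202^2 ≡ 85 (mod 277)
202^3 ≡ 273 (mod 277)
202^4 ≡ 23 (mod 277)
202^6 ≡ 16 (mod 277)
202^12 ≡ 256 (mod 277)
202^23 ≡ 116 (mod 277)
202^46 ≡ 160 (mod 277)
202^69 ≡ 1 (mod 277) ✓
So ord_277(202) = 69.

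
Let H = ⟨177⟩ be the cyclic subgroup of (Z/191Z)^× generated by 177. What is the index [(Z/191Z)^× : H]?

By Lagrange's theorem, ord_191(177) divides φ(191) = 191 − 1 = 190 = 2 · 5 · 19.
Divisors of 190: 1, 2, 5, 10, 19, 38, 95, 190.
Compute 177^d (mod 191) for the divisors d until we hit 1:
177^1 ≡ 177
177^2 ≡ 5
177^5 ≡ 32
177^10 ≡ 69
177^19 ≡ 1
The order of 177 is 19, so the subgroup it generates has 19 elements.
[(Z/191Z)^× : ⟨177⟩] = 190/19 = 10.

10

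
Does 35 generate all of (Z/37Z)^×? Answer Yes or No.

φ(37) = 37 − 1 = 36 = 2^2 · 3^2.
35 is a primitive root mod 37 iff 35^(φ(37)/q) ≢ 1 for every prime q | φ(37), i.e. q ∈ {2, 3}.
35^18 ≡ 36 (mod 37)  [q = 2: ≢ 1 ✓]
35^12 ≡ 26 (mod 37)  [q = 3: ≢ 1 ✓]
All checks pass, so 35 has order 36 and is a primitive root modulo 37.

Yes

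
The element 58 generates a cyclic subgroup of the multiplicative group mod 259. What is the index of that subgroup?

ord(58) | φ(259) = φ(7·37) = (7−1)·(37−1) = 6·36 = 216 = 2^3 · 3^3.
Divisors of 216: 1, 2, 3, 4, 6, 8, 9, 12, 18, 24, 27, 36, 54, 72, 108, 216.
Check 58^d mod 259 for each divisor in increasing order:
58^1 ≡ 58 (mod 259)
58^2 ≡ 256 (mod 259)
58^3 ≡ 85 (mod 259)
58^4 ≡ 9 (mod 259)
58^6 ≡ 232 (mod 259)
58^8 ≡ 81 (mod 259)
58^9 ≡ 36 (mod 259)
58^12 ≡ 211 (mod 259)
58^18 ≡ 1 (mod 259) ✓
The order of 58 is 18, so the subgroup it generates has 18 elements.
[(Z/259Z)^× : ⟨58⟩] = 216/18 = 12.

12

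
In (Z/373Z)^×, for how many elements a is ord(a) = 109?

φ(373) = 373 − 1 = 372 = 2^2 · 3 · 31.
In a cyclic group of order 372, there are φ(d) elements of order d for each divisor d of 372, and zero for non-divisors.
Here 372 is not a multiple of 109, so there are no elements of order 109.

0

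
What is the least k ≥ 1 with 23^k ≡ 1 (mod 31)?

Since 23 ∈ (Z/31Z)^×, its order divides φ(31) = 31 − 1 = 30 = 2 · 3 · 5.
Divisors of 30: 1, 2, 3, 5, 6, 10, 15, 30.
Test each divisor d:
23^1 ≡ 23 (mod 31)
23^2 ≡ 2 (mod 31)
23^3 ≡ 15 (mod 31)
23^5 ≡ 30 (mod 31)
23^6 ≡ 8 (mod 31)
23^10 ≡ 1 (mod 31) ✓
So ord_31(23) = 10.

10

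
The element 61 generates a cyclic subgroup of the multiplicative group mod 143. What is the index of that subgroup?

The order of 61 must divide φ(143) = φ(11·13) = (11−1)·(13−1) = 10·12 = 120 = 2^3 · 3 · 5.
Divisors of 120: 1, 2, 3, 4, 5, 6, 8, 10, 12, 15, 20, 24, 30, 40, 60, 120.
Evaluate successive powers at the divisors of 120:
61^1 ≡ 61 (mod 143)
61^2 ≡ 3 (mod 143)
61^3 ≡ 40 (mod 143)
61^4 ≡ 9 (mod 143)
61^5 ≡ 120 (mod 143)
61^6 ≡ 27 (mod 143)
61^8 ≡ 81 (mod 143)
61^10 ≡ 100 (mod 143)
61^12 ≡ 14 (mod 143)
61^15 ≡ 131 (mod 143)
61^20 ≡ 133 (mod 143)
61^24 ≡ 53 (mod 143)
61^30 ≡ 1 (mod 143) ✓
So ord_143(61) = 30, hence |⟨61⟩| = 30.
The index is φ(143) / ord(61) = 120 / 30 = 4.

4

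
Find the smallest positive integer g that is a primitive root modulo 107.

2

φ(107) = 107 − 1 = 106 = 2 · 53.
g is a primitive root iff g^(106/q) ≢ 1 (mod 107) for each prime q ∈ {2, 53}.
g = 2: 2^53 ≡ 106; 2^2 ≡ 4 — none is 1, so 2 is a primitive root.
The smallest primitive root modulo 107 is 2.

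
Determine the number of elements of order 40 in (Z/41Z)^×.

φ(41) = 41 − 1 = 40 = 2^3 · 5.
(Z/41Z)^× is cyclic (|G| = 40); a cyclic group of order m has exactly φ(d) elements of each order d | m, and none otherwise.
40 = 2^3 · 5 divides 40, and φ(40) = 16.

16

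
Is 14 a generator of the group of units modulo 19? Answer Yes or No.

Yes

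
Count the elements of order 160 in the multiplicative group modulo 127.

0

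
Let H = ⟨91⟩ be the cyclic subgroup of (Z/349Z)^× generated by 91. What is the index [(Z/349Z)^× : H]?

2

Since 91 ∈ (Z/349Z)^×, its order divides φ(349) = 349 − 1 = 348 = 2^2 · 3 · 29.
Divisors of 348: 1, 2, 3, 4, 6, 12, 29, 58, 87, 116, 174, 348.
Compute 91^d (mod 349) for the divisors d until we hit 1:
91^1 ≡ 91 (mod 349)
91^2 ≡ 254 (mod 349)
91^3 ≡ 80 (mod 349)
91^4 ≡ 300 (mod 349)
91^6 ≡ 118 (mod 349)
91^12 ≡ 313 (mod 349)
91^29 ≡ 227 (mod 349)
91^58 ≡ 226 (mod 349)
91^87 ≡ 348 (mod 349)
91^116 ≡ 122 (mod 349)
91^174 ≡ 1 (mod 349) ✓
The order of 91 is 174, so the subgroup it generates has 174 elements.
Index = |(Z/349Z)^×| / |⟨91⟩| = 348 / 174 = 2.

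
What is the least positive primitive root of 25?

2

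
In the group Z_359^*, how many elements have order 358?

178

φ(359) = 359 − 1 = 358 = 2 · 179.
In a cyclic group of order 358, there are φ(d) elements of order d for each divisor d of 358, and zero for non-divisors.
358 = 2 · 179 divides 358, and φ(358) = 178.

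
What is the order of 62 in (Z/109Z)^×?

108

By Lagrange's theorem, ord_109(62) divides φ(109) = 109 − 1 = 108 = 2^2 · 3^3.
Divisors of 108: 1, 2, 3, 4, 6, 9, 12, 18, 27, 36, 54, 108.
Compute 62^d (mod 109) for the divisors d until we hit 1:
62^1 ≡ 62 (mod 109)
62^2 ≡ 29 (mod 109)
62^3 ≡ 54 (mod 109)
62^4 ≡ 78 (mod 109)
62^6 ≡ 82 (mod 109)
62^9 ≡ 68 (mod 109)
62^12 ≡ 75 (mod 109)
62^18 ≡ 46 (mod 109)
62^27 ≡ 76 (mod 109)
62^36 ≡ 45 (mod 109)
62^54 ≡ 108 (mod 109)
62^108 ≡ 1 (mod 109) ✓
So ord_109(62) = 108.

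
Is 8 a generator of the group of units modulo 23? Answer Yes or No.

φ(23) = 23 − 1 = 22 = 2 · 11.
Test 8^(22/q) mod 23 for each prime factor q of 22:
8^11 ≡ 1 (mod 23)  [q = 2: ≡ 1 ✗]
8^2 ≡ 18 (mod 23)  [q = 11: ≢ 1 ✓]
Since 8^11 ≡ 1, the order of 8 divides 11 < 22, so 8 is not a primitive root.

No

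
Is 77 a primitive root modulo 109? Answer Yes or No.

φ(109) = 109 − 1 = 108 = 2^2 · 3^3.
77 is a primitive root mod 109 iff 77^(φ(109)/q) ≢ 1 for every prime q | φ(109), i.e. q ∈ {2, 3}.
77^54 ≡ 108 (mod 109)  [q = 2: ≢ 1 ✓]
77^36 ≡ 1 (mod 109)  [q = 3: ≡ 1 ✗]
Since 77^36 ≡ 1, the order of 77 divides 36 < 108, so 77 is not a primitive root.

No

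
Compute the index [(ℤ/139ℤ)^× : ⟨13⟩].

2

The order of 13 must divide φ(139) = 139 − 1 = 138 = 2 · 3 · 23.
Divisors of 138: 1, 2, 3, 6, 23, 46, 69, 138.
Check 13^d mod 139 for each divisor in increasing order:
13^1 ≡ 13
13^2 ≡ 30
13^3 ≡ 112
13^6 ≡ 34
13^23 ≡ 42
13^46 ≡ 96
13^69 ≡ 1
Thus |⟨13⟩| = ord(13) = 69.
[(Z/139Z)^× : ⟨13⟩] = 138/69 = 2.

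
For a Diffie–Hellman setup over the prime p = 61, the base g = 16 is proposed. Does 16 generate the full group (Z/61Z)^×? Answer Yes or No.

No

φ(61) = 61 − 1 = 60 = 2^2 · 3 · 5.
16 is a primitive root mod 61 iff 16^(φ(61)/q) ≢ 1 for every prime q | φ(61), i.e. q ∈ {2, 3, 5}.
16^30 ≡ 1 (mod 61)  [q = 2: ≡ 1 ✗]
16^20 ≡ 47 (mod 61)  [q = 3: ≢ 1 ✓]
16^12 ≡ 34 (mod 61)  [q = 5: ≢ 1 ✓]
The check at q = 2 fails, so 16 generates a proper subgroup.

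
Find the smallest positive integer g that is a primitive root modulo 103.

φ(103) = 103 − 1 = 102 = 2 · 3 · 17.
g is a primitive root iff g^(102/q) ≢ 1 (mod 103) for each prime q ∈ {2, 3, 17}.
g = 2: 2^51 ≡ 1 — hits 1, so not a primitive root.
g = 3: 3^51 ≡ 102; 3^34 ≡ 1 — hits 1, so not a primitive root.
g = 4: 4^51 ≡ 1 — hits 1, so not a primitive root.
g = 5: 5^51 ≡ 102; 5^34 ≡ 56; 5^6 ≡ 72 — none is 1, so 5 is a primitive root.
Hence the least primitive root of 103 is 5.

5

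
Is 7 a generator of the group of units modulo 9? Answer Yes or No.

φ(9) = φ(3^2) = 3·(3−1) = 6 = 2 · 3.
An element g generates (Z/9Z)^× iff g^(6/q) ≢ 1 (mod 9) for each prime q ∈ {2, 3}.
7^3 ≡ 1 (mod 9)  [q = 2: ≡ 1 ✗]
7^2 ≡ 4 (mod 9)  [q = 3: ≢ 1 ✓]
7^3 ≡ 1 shows ord(7) | 3, strictly less than φ(9); not a primitive root.

No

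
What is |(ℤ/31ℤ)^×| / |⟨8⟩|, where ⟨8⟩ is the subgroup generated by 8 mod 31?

The order of 8 must divide φ(31) = 31 − 1 = 30 = 2 · 3 · 5.
Divisors of 30: 1, 2, 3, 5, 6, 10, 15, 30.
Compute 8^d (mod 31) for the divisors d until we hit 1:
8^1 ≡ 8 (mod 31)
8^2 ≡ 2 (mod 31)
8^3 ≡ 16 (mod 31)
8^5 ≡ 1 (mod 31) ✓
So ord_31(8) = 5, hence |⟨8⟩| = 5.
The index is φ(31) / ord(8) = 30 / 5 = 6.

6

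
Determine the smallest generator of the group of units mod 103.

5

φ(103) = 103 − 1 = 102 = 2 · 3 · 17.
g is a primitive root iff g^(102/q) ≢ 1 (mod 103) for each prime q ∈ {2, 3, 17}.
g = 2: 2^51 ≡ 1 — hits 1, so not a primitive root.
g = 3: 3^51 ≡ 102; 3^34 ≡ 1 — hits 1, so not a primitive root.
g = 4: 4^51 ≡ 1 — hits 1, so not a primitive root.
g = 5: 5^51 ≡ 102; 5^34 ≡ 56; 5^6 ≡ 72 — none is 1, so 5 is a primitive root.
So 5 is the smallest generator of (Z/103Z)^×.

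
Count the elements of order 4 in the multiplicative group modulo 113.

2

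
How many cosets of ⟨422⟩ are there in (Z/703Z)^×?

Since 422 ∈ (Z/703Z)^×, its order divides φ(703) = φ(19·37) = (19−1)·(37−1) = 18·36 = 648 = 2^3 · 3^4.
Divisors of 648: 1, 2, 3, 4, 6, 8, 9, 12, 18, 24, 27, 36, 54, 72, 81, 108, 162, 216, 324, 648.
Compute 422^d (mod 703) for the divisors d until we hit 1:
422^1 ≡ 422
422^2 ≡ 225
422^3 ≡ 45
422^4 ≡ 9
422^6 ≡ 619
422^8 ≡ 81
422^9 ≡ 438
422^12 ≡ 26
422^18 ≡ 628
422^24 ≡ 676
422^27 ≡ 191
422^36 ≡ 1
Thus |⟨422⟩| = ord(422) = 36.
Index = |(Z/703Z)^×| / |⟨422⟩| = 648 / 36 = 18.

18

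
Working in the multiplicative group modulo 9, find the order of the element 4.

ord(4) | φ(9) = φ(3^2) = 3·(3−1) = 6 = 2 · 3.
Divisors of 6: 1, 2, 3, 6.
Evaluate successive powers at the divisors of 6:
4^1 ≡ 4 (mod 9)
4^2 ≡ 7 (mod 9)
4^3 ≡ 1 (mod 9) ✓
Therefore the multiplicative order of 4 modulo 9 is 3.

3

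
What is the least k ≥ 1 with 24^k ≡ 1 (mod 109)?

The order of 24 must divide φ(109) = 109 − 1 = 108 = 2^2 · 3^3.
Divisors of 108: 1, 2, 3, 4, 6, 9, 12, 18, 27, 36, 54, 108.
Test each divisor d:
24^1 ≡ 24 (mod 109)
24^2 ≡ 31 (mod 109)
24^3 ≡ 90 (mod 109)
24^4 ≡ 89 (mod 109)
24^6 ≡ 34 (mod 109)
24^9 ≡ 8 (mod 109)
24^12 ≡ 66 (mod 109)
24^18 ≡ 64 (mod 109)
24^27 ≡ 76 (mod 109)
24^36 ≡ 63 (mod 109)
24^54 ≡ 108 (mod 109)
24^108 ≡ 1 (mod 109) ✓
So ord_109(24) = 108.

108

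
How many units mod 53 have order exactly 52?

24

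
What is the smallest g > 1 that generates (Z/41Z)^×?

φ(41) = 41 − 1 = 40 = 2^3 · 5.
g is a primitive root iff g^(40/q) ≢ 1 (mod 41) for each prime q ∈ {2, 5}.
g = 2: 2^20 ≡ 1 — hits 1, so not a primitive root.
g = 3: 3^20 ≡ 40; 3^8 ≡ 1 — hits 1, so not a primitive root.
g = 4: 4^20 ≡ 1 — hits 1, so not a primitive root.
g = 5: 5^20 ≡ 1 — hits 1, so not a primitive root.
g = 6: 6^20 ≡ 40; 6^8 ≡ 10 — none is 1, so 6 is a primitive root.
Hence the least primitive root of 41 is 6.

6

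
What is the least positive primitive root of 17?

φ(17) = 17 − 1 = 16 = 2^4.
g is a primitive root iff g^(16/q) ≢ 1 (mod 17) for each prime q ∈ {2}.
g = 2: 2^8 ≡ 1 — hits 1, so not a primitive root.
g = 3: 3^8 ≡ 16 — none is 1, so 3 is a primitive root.
Hence the least primitive root of 17 is 3.

3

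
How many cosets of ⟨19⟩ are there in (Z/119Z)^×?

The order of 19 must divide φ(119) = φ(7·17) = (7−1)·(17−1) = 6·16 = 96 = 2^5 · 3.
Divisors of 96: 1, 2, 3, 4, 6, 8, 12, 16, 24, 32, 48, 96.
Test each divisor d:
19^1 ≡ 19
19^2 ≡ 4
19^3 ≡ 76
19^4 ≡ 16
19^6 ≡ 64
19^8 ≡ 18
19^12 ≡ 50
19^16 ≡ 86
19^24 ≡ 1
So ord_119(19) = 24, hence |⟨19⟩| = 24.
Index = |(Z/119Z)^×| / |⟨19⟩| = 96 / 24 = 4.

4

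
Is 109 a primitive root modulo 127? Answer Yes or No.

φ(127) = 127 − 1 = 126 = 2 · 3^2 · 7.
An element g generates (Z/127Z)^× iff g^(126/q) ≢ 1 (mod 127) for each prime q ∈ {2, 3, 7}.
109^63 ≡ 126 (mod 127)  [q = 2: ≢ 1 ✓]
109^42 ≡ 19 (mod 127)  [q = 3: ≢ 1 ✓]
109^18 ≡ 2 (mod 127)  [q = 7: ≢ 1 ✓]
None equal 1, so ord_127(109) = 126: 109 is a primitive root.

Yes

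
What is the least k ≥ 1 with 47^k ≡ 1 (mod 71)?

The order of 47 must divide φ(71) = 71 − 1 = 70 = 2 · 5 · 7.
Divisors of 70: 1, 2, 5, 7, 10, 14, 35, 70.
Evaluate successive powers at the divisors of 70:
47^1 ≡ 47 (mod 71)
47^2 ≡ 8 (mod 71)
47^5 ≡ 26 (mod 71)
47^7 ≡ 66 (mod 71)
47^10 ≡ 37 (mod 71)
47^14 ≡ 25 (mod 71)
47^35 ≡ 70 (mod 71)
47^70 ≡ 1 (mod 71) ✓
So ord_71(47) = 70.

70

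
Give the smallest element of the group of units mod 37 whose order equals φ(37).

2

φ(37) = 37 − 1 = 36 = 2^2 · 3^2.
Test candidates g = 2, 3, … against the prime factors q ∈ {2, 3} of φ(37): g is a generator iff g^(36/q) ≢ 1 for every such q.
g = 2: 2^18 ≡ 36; 2^12 ≡ 26 — none is 1, so 2 is a primitive root.
The smallest primitive root modulo 37 is 2.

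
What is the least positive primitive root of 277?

φ(277) = 277 − 1 = 276 = 2^2 · 3 · 23.
Test candidates g = 2, 3, … against the prime factors q ∈ {2, 3, 23} of φ(277): g is a generator iff g^(276/q) ≢ 1 for every such q.
g = 2: 2^138 ≡ 276; 2^92 ≡ 1 — hits 1, so not a primitive root.
g = 3: 3^138 ≡ 1 — hits 1, so not a primitive root.
g = 4: 4^138 ≡ 1 — hits 1, so not a primitive root.
g = 5: 5^138 ≡ 276; 5^92 ≡ 116; 5^12 ≡ 27 — none is 1, so 5 is a primitive root.
So 5 is the smallest generator of (Z/277Z)^×.

5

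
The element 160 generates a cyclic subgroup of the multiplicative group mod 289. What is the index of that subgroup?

By Lagrange's theorem, ord_289(160) divides φ(289) = φ(17^2) = 17·(17−1) = 272 = 2^4 · 17.
Divisors of 272: 1, 2, 4, 8, 16, 17, 34, 68, 136, 272.
Test each divisor d:
160^1 ≡ 160 (mod 289)
160^2 ≡ 168 (mod 289)
160^4 ≡ 191 (mod 289)
160^8 ≡ 67 (mod 289)
160^16 ≡ 154 (mod 289)
160^17 ≡ 75 (mod 289)
160^34 ≡ 134 (mod 289)
160^68 ≡ 38 (mod 289)
160^136 ≡ 288 (mod 289)
160^272 ≡ 1 (mod 289) ✓
The order of 160 is 272, so the subgroup it generates has 272 elements.
Index = |(Z/289Z)^×| / |⟨160⟩| = 272 / 272 = 1.

1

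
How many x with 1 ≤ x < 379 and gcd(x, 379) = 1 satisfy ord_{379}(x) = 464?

0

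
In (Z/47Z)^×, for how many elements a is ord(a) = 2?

1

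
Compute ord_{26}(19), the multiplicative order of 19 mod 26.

12

ord(19) | φ(26) = φ(2)·φ(13) = 1·12 = 12 = 2^2 · 3.
Divisors of 12: 1, 2, 3, 4, 6, 12.
Test each divisor d:
19^1 ≡ 19 (mod 26)
19^2 ≡ 23 (mod 26)
19^3 ≡ 21 (mod 26)
19^4 ≡ 9 (mod 26)
19^6 ≡ 25 (mod 26)
19^12 ≡ 1 (mod 26) ✓
So ord_26(19) = 12.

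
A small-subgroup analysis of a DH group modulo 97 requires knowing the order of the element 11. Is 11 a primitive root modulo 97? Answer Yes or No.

No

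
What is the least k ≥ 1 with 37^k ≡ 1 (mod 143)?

60

By Lagrange's theorem, ord_143(37) divides φ(143) = φ(11·13) = (11−1)·(13−1) = 10·12 = 120 = 2^3 · 3 · 5.
Divisors of 120: 1, 2, 3, 4, 5, 6, 8, 10, 12, 15, 20, 24, 30, 40, 60, 120.
Check 37^d mod 143 for each divisor in increasing order:
37^1 ≡ 37 (mod 143)
37^2 ≡ 82 (mod 143)
37^3 ≡ 31 (mod 143)
37^4 ≡ 3 (mod 143)
37^5 ≡ 111 (mod 143)
37^6 ≡ 103 (mod 143)
37^8 ≡ 9 (mod 143)
37^10 ≡ 23 (mod 143)
37^12 ≡ 27 (mod 143)
37^15 ≡ 122 (mod 143)
37^20 ≡ 100 (mod 143)
37^24 ≡ 14 (mod 143)
37^30 ≡ 12 (mod 143)
37^40 ≡ 133 (mod 143)
37^60 ≡ 1 (mod 143) ✓
Hence ord(37) = 60.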